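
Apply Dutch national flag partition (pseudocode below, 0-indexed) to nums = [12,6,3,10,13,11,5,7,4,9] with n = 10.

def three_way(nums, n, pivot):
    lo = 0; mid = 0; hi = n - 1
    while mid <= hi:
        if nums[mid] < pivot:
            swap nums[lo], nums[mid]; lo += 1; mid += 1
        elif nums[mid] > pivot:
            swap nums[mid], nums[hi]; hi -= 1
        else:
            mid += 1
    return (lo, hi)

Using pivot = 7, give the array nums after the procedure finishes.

pivot = 7; lo=0, mid=0, hi=9
nums[mid]=12>7: swap nums[0],nums[9]; hi=8 → [9,6,3,10,13,11,5,7,4,12]
nums[mid]=9>7: swap nums[0],nums[8]; hi=7 → [4,6,3,10,13,11,5,7,9,12]
nums[mid]=4<7: swap nums[0],nums[0]; lo=1,mid=1 → [4,6,3,10,13,11,5,7,9,12]
nums[mid]=6<7: swap nums[1],nums[1]; lo=2,mid=2 → [4,6,3,10,13,11,5,7,9,12]
nums[mid]=3<7: swap nums[2],nums[2]; lo=3,mid=3 → [4,6,3,10,13,11,5,7,9,12]
nums[mid]=10>7: swap nums[3],nums[7]; hi=6 → [4,6,3,7,13,11,5,10,9,12]
nums[mid]=7=7: mid=4
nums[mid]=13>7: swap nums[4],nums[6]; hi=5 → [4,6,3,7,5,11,13,10,9,12]
nums[mid]=5<7: swap nums[3],nums[4]; lo=4,mid=5 → [4,6,3,5,7,11,13,10,9,12]
nums[mid]=11>7: swap nums[5],nums[5]; hi=4 → [4,6,3,5,7,11,13,10,9,12]
end: lo=4, hi=4; nums = [4,6,3,5,7,11,13,10,9,12]

[4,6,3,5,7,11,13,10,9,12]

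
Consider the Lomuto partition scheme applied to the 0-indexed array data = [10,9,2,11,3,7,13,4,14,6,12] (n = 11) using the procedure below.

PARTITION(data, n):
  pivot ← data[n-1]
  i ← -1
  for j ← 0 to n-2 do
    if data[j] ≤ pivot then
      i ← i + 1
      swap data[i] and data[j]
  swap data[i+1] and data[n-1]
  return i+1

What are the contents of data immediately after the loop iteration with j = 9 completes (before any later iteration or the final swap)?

pivot=12, i=-1
j=0: 10≤12, i=0, swap(0,0) ⇒ [10,9,2,11,3,7,13,4,14,6,12]
j=1: 9≤12, i=1, swap(1,1) ⇒ [10,9,2,11,3,7,13,4,14,6,12]
j=2: 2≤12, i=2, swap(2,2) ⇒ [10,9,2,11,3,7,13,4,14,6,12]
j=3: 11≤12, i=3, swap(3,3) ⇒ [10,9,2,11,3,7,13,4,14,6,12]
j=4: 3≤12, i=4, swap(4,4) ⇒ [10,9,2,11,3,7,13,4,14,6,12]
j=5: 7≤12, i=5, swap(5,5) ⇒ [10,9,2,11,3,7,13,4,14,6,12]
j=6: 13>12, skip
j=7: 4≤12, i=6, swap(6,7) ⇒ [10,9,2,11,3,7,4,13,14,6,12]
j=8: 14>12, skip
j=9: 6≤12, i=7, swap(7,9) ⇒ [10,9,2,11,3,7,4,6,14,13,12]
(after j=9) data = [10,9,2,11,3,7,4,6,14,13,12]

[10,9,2,11,3,7,4,6,14,13,12]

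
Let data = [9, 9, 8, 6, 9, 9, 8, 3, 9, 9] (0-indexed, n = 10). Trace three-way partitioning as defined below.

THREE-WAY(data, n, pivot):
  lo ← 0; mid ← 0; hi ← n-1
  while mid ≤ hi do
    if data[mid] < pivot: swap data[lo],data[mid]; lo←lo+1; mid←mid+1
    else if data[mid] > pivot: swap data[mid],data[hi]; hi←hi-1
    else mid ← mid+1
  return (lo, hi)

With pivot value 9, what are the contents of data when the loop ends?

[8, 6, 8, 3, 9, 9, 9, 9, 9, 9]

lo=0 mid=0 hi=9
9=9: mid=1
9=9: mid=2
8<9: swap(0,2), lo=1 mid=3 ⇒ [8, 9, 9, 6, 9, 9, 8, 3, 9, 9]
6<9: swap(1,3), lo=2 mid=4 ⇒ [8, 6, 9, 9, 9, 9, 8, 3, 9, 9]
9=9: mid=5
9=9: mid=6
8<9: swap(2,6), lo=3 mid=7 ⇒ [8, 6, 8, 9, 9, 9, 9, 3, 9, 9]
3<9: swap(3,7), lo=4 mid=8 ⇒ [8, 6, 8, 3, 9, 9, 9, 9, 9, 9]
9=9: mid=9
9=9: mid=10
done. lo=4 hi=9; data=[8, 6, 8, 3, 9, 9, 9, 9, 9, 9]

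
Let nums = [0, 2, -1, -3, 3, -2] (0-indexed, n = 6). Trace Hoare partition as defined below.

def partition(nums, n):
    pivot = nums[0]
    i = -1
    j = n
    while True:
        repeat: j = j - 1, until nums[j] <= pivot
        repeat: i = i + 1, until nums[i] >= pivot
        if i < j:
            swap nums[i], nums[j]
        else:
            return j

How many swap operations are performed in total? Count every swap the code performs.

2

pivot = nums[0] = 0; i = -1, j = 6
j→5 (nums[5]=-2≤0), i→0 (nums[0]=0≥0); i<j, swap → [-2, 2, -1, -3, 3, 0]
j→3 (nums[3]=-3≤0), i→1 (nums[1]=2≥0); i<j, swap → [-2, -3, -1, 2, 3, 0]
j→2, i→3; i≥j, return j=2. nums = [-2, -3, -1, 2, 3, 0]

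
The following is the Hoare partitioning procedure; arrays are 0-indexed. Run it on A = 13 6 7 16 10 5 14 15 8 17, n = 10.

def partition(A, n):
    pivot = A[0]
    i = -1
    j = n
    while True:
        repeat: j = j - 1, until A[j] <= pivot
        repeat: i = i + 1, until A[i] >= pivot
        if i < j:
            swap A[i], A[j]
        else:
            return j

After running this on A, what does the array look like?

pivot=13
j stops at 8 (8), i stops at 0 (13); swap ⇒ 8 6 7 16 10 5 14 15 13 17
j stops at 5 (5), i stops at 3 (16); swap ⇒ 8 6 7 5 10 16 14 15 13 17
j stops at 4, i stops at 5; i≥j ⇒ return 4. A=8 6 7 5 10 16 14 15 13 17

8 6 7 5 10 16 14 15 13 17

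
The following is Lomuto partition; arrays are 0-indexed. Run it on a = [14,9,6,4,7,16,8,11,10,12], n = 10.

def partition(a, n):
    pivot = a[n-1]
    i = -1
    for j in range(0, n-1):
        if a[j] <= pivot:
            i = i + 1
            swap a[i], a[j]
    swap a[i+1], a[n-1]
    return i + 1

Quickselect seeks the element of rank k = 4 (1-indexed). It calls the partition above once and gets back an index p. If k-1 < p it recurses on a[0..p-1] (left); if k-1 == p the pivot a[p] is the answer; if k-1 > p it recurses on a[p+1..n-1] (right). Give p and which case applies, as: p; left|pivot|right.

7; left

pivot=12, i=-1
j=0: 14>12, skip
j=1: 9≤12, i=0, swap(0,1) ⇒ [9,14,6,4,7,16,8,11,10,12]
j=2: 6≤12, i=1, swap(1,2) ⇒ [9,6,14,4,7,16,8,11,10,12]
j=3: 4≤12, i=2, swap(2,3) ⇒ [9,6,4,14,7,16,8,11,10,12]
j=4: 7≤12, i=3, swap(3,4) ⇒ [9,6,4,7,14,16,8,11,10,12]
j=5: 16>12, skip
j=6: 8≤12, i=4, swap(4,6) ⇒ [9,6,4,7,8,16,14,11,10,12]
j=7: 11≤12, i=5, swap(5,7) ⇒ [9,6,4,7,8,11,14,16,10,12]
j=8: 10≤12, i=6, swap(6,8) ⇒ [9,6,4,7,8,11,10,16,14,12]
swap(7,9) ⇒ [9,6,4,7,8,11,10,12,14,16]; return 7
p = 7; k-1 = 3 < 7 ⇒ left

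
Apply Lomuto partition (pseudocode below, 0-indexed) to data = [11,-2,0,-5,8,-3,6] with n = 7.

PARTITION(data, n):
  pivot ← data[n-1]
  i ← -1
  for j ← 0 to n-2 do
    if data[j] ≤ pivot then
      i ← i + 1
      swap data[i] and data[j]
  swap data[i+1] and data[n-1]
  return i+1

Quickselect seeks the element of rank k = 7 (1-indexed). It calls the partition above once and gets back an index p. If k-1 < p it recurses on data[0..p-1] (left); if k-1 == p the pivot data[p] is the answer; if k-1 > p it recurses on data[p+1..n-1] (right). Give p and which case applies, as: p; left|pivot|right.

pivot = data[6] = 6; i = -1
j=0: data[0]=11 > 6 → no swap
j=1: data[1]=-2 ≤ 6 → i=0, swap data[0],data[1] → [-2,11,0,-5,8,-3,6]
j=2: data[2]=0 ≤ 6 → i=1, swap data[1],data[2] → [-2,0,11,-5,8,-3,6]
j=3: data[3]=-5 ≤ 6 → i=2, swap data[2],data[3] → [-2,0,-5,11,8,-3,6]
j=4: data[4]=8 > 6 → no swap
j=5: data[5]=-3 ≤ 6 → i=3, swap data[3],data[5] → [-2,0,-5,-3,8,11,6]
final swap data[4],data[6] → [-2,0,-5,-3,6,11,8]; return 4
p = 4; k-1 = 6 > 4 ⇒ right

4; right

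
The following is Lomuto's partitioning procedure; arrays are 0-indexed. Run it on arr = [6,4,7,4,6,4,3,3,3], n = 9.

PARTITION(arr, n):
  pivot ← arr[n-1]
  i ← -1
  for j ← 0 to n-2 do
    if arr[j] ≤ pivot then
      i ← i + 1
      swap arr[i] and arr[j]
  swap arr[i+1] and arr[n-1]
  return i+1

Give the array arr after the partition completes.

pivot = arr[8] = 3; i = -1
j=0: arr[0]=6 > 3 → no swap
j=1: arr[1]=4 > 3 → no swap
j=2: arr[2]=7 > 3 → no swap
j=3: arr[3]=4 > 3 → no swap
j=4: arr[4]=6 > 3 → no swap
j=5: arr[5]=4 > 3 → no swap
j=6: arr[6]=3 ≤ 3 → i=0, swap arr[0],arr[6] → [3,4,7,4,6,4,6,3,3]
j=7: arr[7]=3 ≤ 3 → i=1, swap arr[1],arr[7] → [3,3,7,4,6,4,6,4,3]
final swap arr[2],arr[8] → [3,3,3,4,6,4,6,4,7]; return 2

[3,3,3,4,6,4,6,4,7]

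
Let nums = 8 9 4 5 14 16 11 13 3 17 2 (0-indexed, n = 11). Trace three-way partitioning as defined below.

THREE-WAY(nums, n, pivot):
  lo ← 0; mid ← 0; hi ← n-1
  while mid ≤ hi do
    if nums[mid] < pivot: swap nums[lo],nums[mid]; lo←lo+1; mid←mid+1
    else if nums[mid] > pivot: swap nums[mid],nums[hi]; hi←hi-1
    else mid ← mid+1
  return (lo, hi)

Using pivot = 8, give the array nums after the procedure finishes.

lo=0 mid=0 hi=10
8=8: mid=1
9>8: swap(1,10), hi=9 ⇒ 8 2 4 5 14 16 11 13 3 17 9
2<8: swap(0,1), lo=1 mid=2 ⇒ 2 8 4 5 14 16 11 13 3 17 9
4<8: swap(1,2), lo=2 mid=3 ⇒ 2 4 8 5 14 16 11 13 3 17 9
5<8: swap(2,3), lo=3 mid=4 ⇒ 2 4 5 8 14 16 11 13 3 17 9
14>8: swap(4,9), hi=8 ⇒ 2 4 5 8 17 16 11 13 3 14 9
17>8: swap(4,8), hi=7 ⇒ 2 4 5 8 3 16 11 13 17 14 9
3<8: swap(3,4), lo=4 mid=5 ⇒ 2 4 5 3 8 16 11 13 17 14 9
16>8: swap(5,7), hi=6 ⇒ 2 4 5 3 8 13 11 16 17 14 9
13>8: swap(5,6), hi=5 ⇒ 2 4 5 3 8 11 13 16 17 14 9
11>8: swap(5,5), hi=4 ⇒ 2 4 5 3 8 11 13 16 17 14 9
done. lo=4 hi=4; nums=2 4 5 3 8 11 13 16 17 14 9

2 4 5 3 8 11 13 16 17 14 9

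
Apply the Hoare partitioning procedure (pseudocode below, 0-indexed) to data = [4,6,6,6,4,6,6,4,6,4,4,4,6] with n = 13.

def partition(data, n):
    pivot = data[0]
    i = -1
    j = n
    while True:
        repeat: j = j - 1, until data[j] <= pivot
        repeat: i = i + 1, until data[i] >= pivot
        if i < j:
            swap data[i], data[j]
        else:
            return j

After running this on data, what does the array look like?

[4,4,4,4,4,6,6,6,6,6,6,4,6]

pivot = data[0] = 4; i = -1, j = 13
j→11 (data[11]=4≤4), i→0 (data[0]=4≥4); i<j, swap → [4,6,6,6,4,6,6,4,6,4,4,4,6]
j→10 (data[10]=4≤4), i→1 (data[1]=6≥4); i<j, swap → [4,4,6,6,4,6,6,4,6,4,6,4,6]
j→9 (data[9]=4≤4), i→2 (data[2]=6≥4); i<j, swap → [4,4,4,6,4,6,6,4,6,6,6,4,6]
j→7 (data[7]=4≤4), i→3 (data[3]=6≥4); i<j, swap → [4,4,4,4,4,6,6,6,6,6,6,4,6]
j→4, i→4; i≥j, return j=4. data = [4,4,4,4,4,6,6,6,6,6,6,4,6]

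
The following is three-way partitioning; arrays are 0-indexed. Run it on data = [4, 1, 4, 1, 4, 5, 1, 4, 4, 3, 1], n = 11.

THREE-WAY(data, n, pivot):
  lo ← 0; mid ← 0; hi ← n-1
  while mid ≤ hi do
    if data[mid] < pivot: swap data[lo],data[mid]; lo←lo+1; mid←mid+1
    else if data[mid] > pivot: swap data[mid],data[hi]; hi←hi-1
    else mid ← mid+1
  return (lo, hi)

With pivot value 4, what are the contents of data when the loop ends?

[1, 1, 1, 1, 3, 4, 4, 4, 4, 4, 5]

lo=0 mid=0 hi=10
4=4: mid=1
1<4: swap(0,1), lo=1 mid=2 ⇒ [1, 4, 4, 1, 4, 5, 1, 4, 4, 3, 1]
4=4: mid=3
1<4: swap(1,3), lo=2 mid=4 ⇒ [1, 1, 4, 4, 4, 5, 1, 4, 4, 3, 1]
4=4: mid=5
5>4: swap(5,10), hi=9 ⇒ [1, 1, 4, 4, 4, 1, 1, 4, 4, 3, 5]
1<4: swap(2,5), lo=3 mid=6 ⇒ [1, 1, 1, 4, 4, 4, 1, 4, 4, 3, 5]
1<4: swap(3,6), lo=4 mid=7 ⇒ [1, 1, 1, 1, 4, 4, 4, 4, 4, 3, 5]
4=4: mid=8
4=4: mid=9
3<4: swap(4,9), lo=5 mid=10 ⇒ [1, 1, 1, 1, 3, 4, 4, 4, 4, 4, 5]
done. lo=5 hi=9; data=[1, 1, 1, 1, 3, 4, 4, 4, 4, 4, 5]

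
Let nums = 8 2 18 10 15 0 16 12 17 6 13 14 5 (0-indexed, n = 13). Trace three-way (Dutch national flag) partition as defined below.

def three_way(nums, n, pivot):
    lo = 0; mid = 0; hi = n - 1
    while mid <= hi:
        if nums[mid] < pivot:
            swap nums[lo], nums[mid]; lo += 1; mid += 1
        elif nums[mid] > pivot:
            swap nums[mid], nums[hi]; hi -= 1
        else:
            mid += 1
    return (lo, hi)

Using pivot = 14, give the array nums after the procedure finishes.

lo=0 mid=0 hi=12
8<14: swap(0,0), lo=1 mid=1 ⇒ 8 2 18 10 15 0 16 12 17 6 13 14 5
2<14: swap(1,1), lo=2 mid=2 ⇒ 8 2 18 10 15 0 16 12 17 6 13 14 5
18>14: swap(2,12), hi=11 ⇒ 8 2 5 10 15 0 16 12 17 6 13 14 18
5<14: swap(2,2), lo=3 mid=3 ⇒ 8 2 5 10 15 0 16 12 17 6 13 14 18
10<14: swap(3,3), lo=4 mid=4 ⇒ 8 2 5 10 15 0 16 12 17 6 13 14 18
15>14: swap(4,11), hi=10 ⇒ 8 2 5 10 14 0 16 12 17 6 13 15 18
14=14: mid=5
0<14: swap(4,5), lo=5 mid=6 ⇒ 8 2 5 10 0 14 16 12 17 6 13 15 18
16>14: swap(6,10), hi=9 ⇒ 8 2 5 10 0 14 13 12 17 6 16 15 18
13<14: swap(5,6), lo=6 mid=7 ⇒ 8 2 5 10 0 13 14 12 17 6 16 15 18
12<14: swap(6,7), lo=7 mid=8 ⇒ 8 2 5 10 0 13 12 14 17 6 16 15 18
17>14: swap(8,9), hi=8 ⇒ 8 2 5 10 0 13 12 14 6 17 16 15 18
6<14: swap(7,8), lo=8 mid=9 ⇒ 8 2 5 10 0 13 12 6 14 17 16 15 18
done. lo=8 hi=8; nums=8 2 5 10 0 13 12 6 14 17 16 15 18

8 2 5 10 0 13 12 6 14 17 16 15 18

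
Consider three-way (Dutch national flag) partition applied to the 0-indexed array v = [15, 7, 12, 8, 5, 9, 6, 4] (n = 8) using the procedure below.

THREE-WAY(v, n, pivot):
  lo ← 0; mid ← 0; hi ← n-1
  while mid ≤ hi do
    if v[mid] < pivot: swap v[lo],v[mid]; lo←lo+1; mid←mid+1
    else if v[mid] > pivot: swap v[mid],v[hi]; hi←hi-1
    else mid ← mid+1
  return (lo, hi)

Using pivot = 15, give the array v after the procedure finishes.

[7, 12, 8, 5, 9, 6, 4, 15]

lo=0 mid=0 hi=7
15=15: mid=1
7<15: swap(0,1), lo=1 mid=2 ⇒ [7, 15, 12, 8, 5, 9, 6, 4]
12<15: swap(1,2), lo=2 mid=3 ⇒ [7, 12, 15, 8, 5, 9, 6, 4]
8<15: swap(2,3), lo=3 mid=4 ⇒ [7, 12, 8, 15, 5, 9, 6, 4]
5<15: swap(3,4), lo=4 mid=5 ⇒ [7, 12, 8, 5, 15, 9, 6, 4]
9<15: swap(4,5), lo=5 mid=6 ⇒ [7, 12, 8, 5, 9, 15, 6, 4]
6<15: swap(5,6), lo=6 mid=7 ⇒ [7, 12, 8, 5, 9, 6, 15, 4]
4<15: swap(6,7), lo=7 mid=8 ⇒ [7, 12, 8, 5, 9, 6, 4, 15]
done. lo=7 hi=7; v=[7, 12, 8, 5, 9, 6, 4, 15]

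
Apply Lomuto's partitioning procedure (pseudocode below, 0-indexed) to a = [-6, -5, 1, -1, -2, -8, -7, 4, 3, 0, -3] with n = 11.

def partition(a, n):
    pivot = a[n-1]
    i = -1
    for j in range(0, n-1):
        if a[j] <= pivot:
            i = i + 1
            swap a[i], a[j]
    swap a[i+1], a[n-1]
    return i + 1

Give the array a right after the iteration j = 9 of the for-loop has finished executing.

[-6, -5, -8, -7, -2, 1, -1, 4, 3, 0, -3]

pivot = a[10] = -3; i = -1
j=0: a[0]=-6 ≤ -3 → i=0, swap a[0],a[0] (no change) → [-6, -5, 1, -1, -2, -8, -7, 4, 3, 0, -3]
j=1: a[1]=-5 ≤ -3 → i=1, swap a[1],a[1] (no change) → [-6, -5, 1, -1, -2, -8, -7, 4, 3, 0, -3]
j=2: a[2]=1 > -3 → no swap
j=3: a[3]=-1 > -3 → no swap
j=4: a[4]=-2 > -3 → no swap
j=5: a[5]=-8 ≤ -3 → i=2, swap a[2],a[5] → [-6, -5, -8, -1, -2, 1, -7, 4, 3, 0, -3]
j=6: a[6]=-7 ≤ -3 → i=3, swap a[3],a[6] → [-6, -5, -8, -7, -2, 1, -1, 4, 3, 0, -3]
j=7: a[7]=4 > -3 → no swap
j=8: a[8]=3 > -3 → no swap
j=9: a[9]=0 > -3 → no swap
(after j=9) a = [-6, -5, -8, -7, -2, 1, -1, 4, 3, 0, -3]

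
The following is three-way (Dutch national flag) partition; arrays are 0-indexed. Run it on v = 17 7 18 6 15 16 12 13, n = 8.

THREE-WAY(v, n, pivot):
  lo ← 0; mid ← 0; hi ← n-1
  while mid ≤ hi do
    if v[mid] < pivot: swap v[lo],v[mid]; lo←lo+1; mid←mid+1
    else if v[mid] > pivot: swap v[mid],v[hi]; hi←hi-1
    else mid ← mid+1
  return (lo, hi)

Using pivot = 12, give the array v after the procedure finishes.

lo=0 mid=0 hi=7
17>12: swap(0,7), hi=6 ⇒ 13 7 18 6 15 16 12 17
13>12: swap(0,6), hi=5 ⇒ 12 7 18 6 15 16 13 17
12=12: mid=1
7<12: swap(0,1), lo=1 mid=2 ⇒ 7 12 18 6 15 16 13 17
18>12: swap(2,5), hi=4 ⇒ 7 12 16 6 15 18 13 17
16>12: swap(2,4), hi=3 ⇒ 7 12 15 6 16 18 13 17
15>12: swap(2,3), hi=2 ⇒ 7 12 6 15 16 18 13 17
6<12: swap(1,2), lo=2 mid=3 ⇒ 7 6 12 15 16 18 13 17
done. lo=2 hi=2; v=7 6 12 15 16 18 13 17

7 6 12 15 16 18 13 17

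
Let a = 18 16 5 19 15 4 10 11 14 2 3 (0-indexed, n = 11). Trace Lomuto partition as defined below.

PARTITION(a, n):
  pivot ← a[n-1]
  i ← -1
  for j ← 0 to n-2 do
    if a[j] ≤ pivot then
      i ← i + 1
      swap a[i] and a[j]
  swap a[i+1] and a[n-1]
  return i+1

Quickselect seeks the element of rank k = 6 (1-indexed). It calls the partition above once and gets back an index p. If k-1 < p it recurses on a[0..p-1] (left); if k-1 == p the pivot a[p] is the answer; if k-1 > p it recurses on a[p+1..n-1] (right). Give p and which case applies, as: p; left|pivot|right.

pivot = a[10] = 3; i = -1
j=0: a[0]=18 > 3 → no swap
j=1: a[1]=16 > 3 → no swap
j=2: a[2]=5 > 3 → no swap
j=3: a[3]=19 > 3 → no swap
j=4: a[4]=15 > 3 → no swap
j=5: a[5]=4 > 3 → no swap
j=6: a[6]=10 > 3 → no swap
j=7: a[7]=11 > 3 → no swap
j=8: a[8]=14 > 3 → no swap
j=9: a[9]=2 ≤ 3 → i=0, swap a[0],a[9] → 2 16 5 19 15 4 10 11 14 18 3
final swap a[1],a[10] → 2 3 5 19 15 4 10 11 14 18 16; return 1
p = 1; k-1 = 5 > 1 ⇒ right

1; right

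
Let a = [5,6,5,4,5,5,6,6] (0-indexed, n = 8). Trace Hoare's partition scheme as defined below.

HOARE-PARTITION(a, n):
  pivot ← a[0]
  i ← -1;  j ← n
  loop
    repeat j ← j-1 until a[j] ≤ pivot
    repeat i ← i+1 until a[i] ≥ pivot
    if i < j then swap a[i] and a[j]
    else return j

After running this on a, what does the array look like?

pivot = a[0] = 5; i = -1, j = 8
j→5 (a[5]=5≤5), i→0 (a[0]=5≥5); i<j, swap → [5,6,5,4,5,5,6,6]
j→4 (a[4]=5≤5), i→1 (a[1]=6≥5); i<j, swap → [5,5,5,4,6,5,6,6]
j→3 (a[3]=4≤5), i→2 (a[2]=5≥5); i<j, swap → [5,5,4,5,6,5,6,6]
j→2, i→3; i≥j, return j=2. a = [5,5,4,5,6,5,6,6]

[5,5,4,5,6,5,6,6]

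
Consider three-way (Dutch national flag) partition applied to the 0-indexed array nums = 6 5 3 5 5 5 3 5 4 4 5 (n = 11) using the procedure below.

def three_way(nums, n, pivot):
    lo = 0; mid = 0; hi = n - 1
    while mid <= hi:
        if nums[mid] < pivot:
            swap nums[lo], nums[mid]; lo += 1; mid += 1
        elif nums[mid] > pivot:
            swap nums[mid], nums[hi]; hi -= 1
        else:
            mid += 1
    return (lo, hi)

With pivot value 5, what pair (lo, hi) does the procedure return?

(4, 9)

pivot = 5; lo=0, mid=0, hi=10
nums[mid]=6>5: swap nums[0],nums[10]; hi=9 → 5 5 3 5 5 5 3 5 4 4 6
nums[mid]=5=5: mid=1
nums[mid]=5=5: mid=2
nums[mid]=3<5: swap nums[0],nums[2]; lo=1,mid=3 → 3 5 5 5 5 5 3 5 4 4 6
nums[mid]=5=5: mid=4
nums[mid]=5=5: mid=5
nums[mid]=5=5: mid=6
nums[mid]=3<5: swap nums[1],nums[6]; lo=2,mid=7 → 3 3 5 5 5 5 5 5 4 4 6
nums[mid]=5=5: mid=8
nums[mid]=4<5: swap nums[2],nums[8]; lo=3,mid=9 → 3 3 4 5 5 5 5 5 5 4 6
nums[mid]=4<5: swap nums[3],nums[9]; lo=4,mid=10 → 3 3 4 4 5 5 5 5 5 5 6
end: lo=4, hi=9; nums = 3 3 4 4 5 5 5 5 5 5 6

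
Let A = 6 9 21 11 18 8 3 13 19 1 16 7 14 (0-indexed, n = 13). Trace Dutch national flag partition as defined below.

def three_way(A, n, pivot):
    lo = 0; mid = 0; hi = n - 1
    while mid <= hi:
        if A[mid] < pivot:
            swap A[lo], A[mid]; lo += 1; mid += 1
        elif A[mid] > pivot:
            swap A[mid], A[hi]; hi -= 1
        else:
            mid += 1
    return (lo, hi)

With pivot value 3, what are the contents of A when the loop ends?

1 3 11 18 8 21 13 19 9 16 7 14 6

pivot = 3; lo=0, mid=0, hi=12
A[mid]=6>3: swap A[0],A[12]; hi=11 → 14 9 21 11 18 8 3 13 19 1 16 7 6
A[mid]=14>3: swap A[0],A[11]; hi=10 → 7 9 21 11 18 8 3 13 19 1 16 14 6
A[mid]=7>3: swap A[0],A[10]; hi=9 → 16 9 21 11 18 8 3 13 19 1 7 14 6
A[mid]=16>3: swap A[0],A[9]; hi=8 → 1 9 21 11 18 8 3 13 19 16 7 14 6
A[mid]=1<3: swap A[0],A[0]; lo=1,mid=1 → 1 9 21 11 18 8 3 13 19 16 7 14 6
A[mid]=9>3: swap A[1],A[8]; hi=7 → 1 19 21 11 18 8 3 13 9 16 7 14 6
A[mid]=19>3: swap A[1],A[7]; hi=6 → 1 13 21 11 18 8 3 19 9 16 7 14 6
A[mid]=13>3: swap A[1],A[6]; hi=5 → 1 3 21 11 18 8 13 19 9 16 7 14 6
A[mid]=3=3: mid=2
A[mid]=21>3: swap A[2],A[5]; hi=4 → 1 3 8 11 18 21 13 19 9 16 7 14 6
A[mid]=8>3: swap A[2],A[4]; hi=3 → 1 3 18 11 8 21 13 19 9 16 7 14 6
A[mid]=18>3: swap A[2],A[3]; hi=2 → 1 3 11 18 8 21 13 19 9 16 7 14 6
A[mid]=11>3: swap A[2],A[2]; hi=1 → 1 3 11 18 8 21 13 19 9 16 7 14 6
end: lo=1, hi=1; A = 1 3 11 18 8 21 13 19 9 16 7 14 6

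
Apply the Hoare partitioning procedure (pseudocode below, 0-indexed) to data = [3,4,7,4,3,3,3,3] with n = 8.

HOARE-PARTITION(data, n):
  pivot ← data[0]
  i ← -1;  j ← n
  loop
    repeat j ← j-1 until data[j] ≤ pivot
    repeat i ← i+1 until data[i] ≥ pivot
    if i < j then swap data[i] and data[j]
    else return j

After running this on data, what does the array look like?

[3,3,3,3,4,7,4,3]

pivot = data[0] = 3; i = -1, j = 8
j→7 (data[7]=3≤3), i→0 (data[0]=3≥3); i<j, swap → [3,4,7,4,3,3,3,3]
j→6 (data[6]=3≤3), i→1 (data[1]=4≥3); i<j, swap → [3,3,7,4,3,3,4,3]
j→5 (data[5]=3≤3), i→2 (data[2]=7≥3); i<j, swap → [3,3,3,4,3,7,4,3]
j→4 (data[4]=3≤3), i→3 (data[3]=4≥3); i<j, swap → [3,3,3,3,4,7,4,3]
j→3, i→4; i≥j, return j=3. data = [3,3,3,3,4,7,4,3]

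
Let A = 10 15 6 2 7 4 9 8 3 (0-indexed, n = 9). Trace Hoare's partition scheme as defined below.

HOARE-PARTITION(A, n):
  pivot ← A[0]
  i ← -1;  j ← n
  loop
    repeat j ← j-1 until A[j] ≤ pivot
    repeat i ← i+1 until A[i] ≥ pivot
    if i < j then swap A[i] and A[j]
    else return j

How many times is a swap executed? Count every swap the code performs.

2

pivot = A[0] = 10; i = -1, j = 9
j→8 (A[8]=3≤10), i→0 (A[0]=10≥10); i<j, swap → 3 15 6 2 7 4 9 8 10
j→7 (A[7]=8≤10), i→1 (A[1]=15≥10); i<j, swap → 3 8 6 2 7 4 9 15 10
j→6, i→7; i≥j, return j=6. A = 3 8 6 2 7 4 9 15 10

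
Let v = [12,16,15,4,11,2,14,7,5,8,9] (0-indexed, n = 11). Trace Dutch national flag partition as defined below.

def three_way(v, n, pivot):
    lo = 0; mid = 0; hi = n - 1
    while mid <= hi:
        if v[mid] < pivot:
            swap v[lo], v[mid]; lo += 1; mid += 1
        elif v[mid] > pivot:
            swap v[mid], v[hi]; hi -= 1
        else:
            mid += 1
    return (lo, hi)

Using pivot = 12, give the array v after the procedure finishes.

[9,8,4,11,2,5,7,12,14,15,16]

lo=0 mid=0 hi=10
12=12: mid=1
16>12: swap(1,10), hi=9 ⇒ [12,9,15,4,11,2,14,7,5,8,16]
9<12: swap(0,1), lo=1 mid=2 ⇒ [9,12,15,4,11,2,14,7,5,8,16]
15>12: swap(2,9), hi=8 ⇒ [9,12,8,4,11,2,14,7,5,15,16]
8<12: swap(1,2), lo=2 mid=3 ⇒ [9,8,12,4,11,2,14,7,5,15,16]
4<12: swap(2,3), lo=3 mid=4 ⇒ [9,8,4,12,11,2,14,7,5,15,16]
11<12: swap(3,4), lo=4 mid=5 ⇒ [9,8,4,11,12,2,14,7,5,15,16]
2<12: swap(4,5), lo=5 mid=6 ⇒ [9,8,4,11,2,12,14,7,5,15,16]
14>12: swap(6,8), hi=7 ⇒ [9,8,4,11,2,12,5,7,14,15,16]
5<12: swap(5,6), lo=6 mid=7 ⇒ [9,8,4,11,2,5,12,7,14,15,16]
7<12: swap(6,7), lo=7 mid=8 ⇒ [9,8,4,11,2,5,7,12,14,15,16]
done. lo=7 hi=7; v=[9,8,4,11,2,5,7,12,14,15,16]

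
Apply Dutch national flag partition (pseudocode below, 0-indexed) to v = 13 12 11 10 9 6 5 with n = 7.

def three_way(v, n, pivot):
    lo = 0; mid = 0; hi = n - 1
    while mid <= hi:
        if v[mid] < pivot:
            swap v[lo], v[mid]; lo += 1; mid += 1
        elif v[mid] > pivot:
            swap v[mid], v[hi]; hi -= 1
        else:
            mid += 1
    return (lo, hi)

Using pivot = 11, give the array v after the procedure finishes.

pivot = 11; lo=0, mid=0, hi=6
v[mid]=13>11: swap v[0],v[6]; hi=5 → 5 12 11 10 9 6 13
v[mid]=5<11: swap v[0],v[0]; lo=1,mid=1 → 5 12 11 10 9 6 13
v[mid]=12>11: swap v[1],v[5]; hi=4 → 5 6 11 10 9 12 13
v[mid]=6<11: swap v[1],v[1]; lo=2,mid=2 → 5 6 11 10 9 12 13
v[mid]=11=11: mid=3
v[mid]=10<11: swap v[2],v[3]; lo=3,mid=4 → 5 6 10 11 9 12 13
v[mid]=9<11: swap v[3],v[4]; lo=4,mid=5 → 5 6 10 9 11 12 13
end: lo=4, hi=4; v = 5 6 10 9 11 12 13

5 6 10 9 11 12 13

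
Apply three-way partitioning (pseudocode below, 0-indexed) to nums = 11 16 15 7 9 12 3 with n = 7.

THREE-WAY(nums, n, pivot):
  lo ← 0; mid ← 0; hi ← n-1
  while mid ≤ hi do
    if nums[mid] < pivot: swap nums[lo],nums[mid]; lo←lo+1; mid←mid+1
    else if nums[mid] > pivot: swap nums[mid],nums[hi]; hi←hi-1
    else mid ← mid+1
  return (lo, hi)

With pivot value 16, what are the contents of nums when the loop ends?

11 15 7 9 12 3 16

pivot = 16; lo=0, mid=0, hi=6
nums[mid]=11<16: swap nums[0],nums[0]; lo=1,mid=1 → 11 16 15 7 9 12 3
nums[mid]=16=16: mid=2
nums[mid]=15<16: swap nums[1],nums[2]; lo=2,mid=3 → 11 15 16 7 9 12 3
nums[mid]=7<16: swap nums[2],nums[3]; lo=3,mid=4 → 11 15 7 16 9 12 3
nums[mid]=9<16: swap nums[3],nums[4]; lo=4,mid=5 → 11 15 7 9 16 12 3
nums[mid]=12<16: swap nums[4],nums[5]; lo=5,mid=6 → 11 15 7 9 12 16 3
nums[mid]=3<16: swap nums[5],nums[6]; lo=6,mid=7 → 11 15 7 9 12 3 16
end: lo=6, hi=6; nums = 11 15 7 9 12 3 16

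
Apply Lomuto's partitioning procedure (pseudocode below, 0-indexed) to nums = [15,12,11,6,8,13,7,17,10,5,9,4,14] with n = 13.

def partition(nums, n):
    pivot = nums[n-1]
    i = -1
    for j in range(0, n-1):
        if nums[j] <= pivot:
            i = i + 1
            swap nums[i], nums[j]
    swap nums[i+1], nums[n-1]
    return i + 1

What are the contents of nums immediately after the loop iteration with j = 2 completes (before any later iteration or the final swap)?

[12,11,15,6,8,13,7,17,10,5,9,4,14]

pivot = nums[12] = 14; i = -1
j=0: nums[0]=15 > 14 → no swap
j=1: nums[1]=12 ≤ 14 → i=0, swap nums[0],nums[1] → [12,15,11,6,8,13,7,17,10,5,9,4,14]
j=2: nums[2]=11 ≤ 14 → i=1, swap nums[1],nums[2] → [12,11,15,6,8,13,7,17,10,5,9,4,14]
(after j=2) nums = [12,11,15,6,8,13,7,17,10,5,9,4,14]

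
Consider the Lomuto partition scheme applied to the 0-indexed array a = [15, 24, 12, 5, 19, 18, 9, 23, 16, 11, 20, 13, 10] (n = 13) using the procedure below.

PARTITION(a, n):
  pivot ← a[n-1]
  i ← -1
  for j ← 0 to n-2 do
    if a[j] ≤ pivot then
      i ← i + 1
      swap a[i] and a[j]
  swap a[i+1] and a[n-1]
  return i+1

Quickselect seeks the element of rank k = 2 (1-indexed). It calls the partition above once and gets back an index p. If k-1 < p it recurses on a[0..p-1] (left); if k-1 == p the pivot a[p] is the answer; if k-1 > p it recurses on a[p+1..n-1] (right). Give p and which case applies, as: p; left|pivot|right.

pivot = a[12] = 10; i = -1
j=0: a[0]=15 > 10 → no swap
j=1: a[1]=24 > 10 → no swap
j=2: a[2]=12 > 10 → no swap
j=3: a[3]=5 ≤ 10 → i=0, swap a[0],a[3] → [5, 24, 12, 15, 19, 18, 9, 23, 16, 11, 20, 13, 10]
j=4: a[4]=19 > 10 → no swap
j=5: a[5]=18 > 10 → no swap
j=6: a[6]=9 ≤ 10 → i=1, swap a[1],a[6] → [5, 9, 12, 15, 19, 18, 24, 23, 16, 11, 20, 13, 10]
j=7: a[7]=23 > 10 → no swap
j=8: a[8]=16 > 10 → no swap
j=9: a[9]=11 > 10 → no swap
j=10: a[10]=20 > 10 → no swap
j=11: a[11]=13 > 10 → no swap
final swap a[2],a[12] → [5, 9, 10, 15, 19, 18, 24, 23, 16, 11, 20, 13, 12]; return 2
p = 2; k-1 = 1 < 2 ⇒ left

2; left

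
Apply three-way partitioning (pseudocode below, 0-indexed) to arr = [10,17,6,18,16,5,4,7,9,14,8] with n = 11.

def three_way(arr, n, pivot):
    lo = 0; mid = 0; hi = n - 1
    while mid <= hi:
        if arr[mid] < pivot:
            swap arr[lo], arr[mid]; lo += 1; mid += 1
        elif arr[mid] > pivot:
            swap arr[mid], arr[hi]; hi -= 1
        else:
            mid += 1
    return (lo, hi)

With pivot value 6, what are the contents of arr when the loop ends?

lo=0 mid=0 hi=10
10>6: swap(0,10), hi=9 ⇒ [8,17,6,18,16,5,4,7,9,14,10]
8>6: swap(0,9), hi=8 ⇒ [14,17,6,18,16,5,4,7,9,8,10]
14>6: swap(0,8), hi=7 ⇒ [9,17,6,18,16,5,4,7,14,8,10]
9>6: swap(0,7), hi=6 ⇒ [7,17,6,18,16,5,4,9,14,8,10]
7>6: swap(0,6), hi=5 ⇒ [4,17,6,18,16,5,7,9,14,8,10]
4<6: swap(0,0), lo=1 mid=1 ⇒ [4,17,6,18,16,5,7,9,14,8,10]
17>6: swap(1,5), hi=4 ⇒ [4,5,6,18,16,17,7,9,14,8,10]
5<6: swap(1,1), lo=2 mid=2 ⇒ [4,5,6,18,16,17,7,9,14,8,10]
6=6: mid=3
18>6: swap(3,4), hi=3 ⇒ [4,5,6,16,18,17,7,9,14,8,10]
16>6: swap(3,3), hi=2 ⇒ [4,5,6,16,18,17,7,9,14,8,10]
done. lo=2 hi=2; arr=[4,5,6,16,18,17,7,9,14,8,10]

[4,5,6,16,18,17,7,9,14,8,10]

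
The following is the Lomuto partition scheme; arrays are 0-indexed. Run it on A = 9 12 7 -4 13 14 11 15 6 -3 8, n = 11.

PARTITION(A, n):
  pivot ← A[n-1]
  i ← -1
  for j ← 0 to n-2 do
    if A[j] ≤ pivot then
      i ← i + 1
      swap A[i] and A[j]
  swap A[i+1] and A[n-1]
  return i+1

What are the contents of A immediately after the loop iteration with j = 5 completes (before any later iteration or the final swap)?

7 -4 9 12 13 14 11 15 6 -3 8

pivot=8, i=-1
j=0: 9>8, skip
j=1: 12>8, skip
j=2: 7≤8, i=0, swap(0,2) ⇒ 7 12 9 -4 13 14 11 15 6 -3 8
j=3: -4≤8, i=1, swap(1,3) ⇒ 7 -4 9 12 13 14 11 15 6 -3 8
j=4: 13>8, skip
j=5: 14>8, skip
(after j=5) A = 7 -4 9 12 13 14 11 15 6 -3 8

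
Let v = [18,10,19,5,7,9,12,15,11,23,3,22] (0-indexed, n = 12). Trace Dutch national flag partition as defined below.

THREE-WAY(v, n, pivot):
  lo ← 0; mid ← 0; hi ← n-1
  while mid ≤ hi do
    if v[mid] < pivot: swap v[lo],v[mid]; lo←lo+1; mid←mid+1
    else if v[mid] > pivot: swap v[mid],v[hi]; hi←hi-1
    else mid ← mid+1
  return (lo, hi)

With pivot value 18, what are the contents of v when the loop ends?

pivot = 18; lo=0, mid=0, hi=11
v[mid]=18=18: mid=1
v[mid]=10<18: swap v[0],v[1]; lo=1,mid=2 → [10,18,19,5,7,9,12,15,11,23,3,22]
v[mid]=19>18: swap v[2],v[11]; hi=10 → [10,18,22,5,7,9,12,15,11,23,3,19]
v[mid]=22>18: swap v[2],v[10]; hi=9 → [10,18,3,5,7,9,12,15,11,23,22,19]
v[mid]=3<18: swap v[1],v[2]; lo=2,mid=3 → [10,3,18,5,7,9,12,15,11,23,22,19]
v[mid]=5<18: swap v[2],v[3]; lo=3,mid=4 → [10,3,5,18,7,9,12,15,11,23,22,19]
v[mid]=7<18: swap v[3],v[4]; lo=4,mid=5 → [10,3,5,7,18,9,12,15,11,23,22,19]
v[mid]=9<18: swap v[4],v[5]; lo=5,mid=6 → [10,3,5,7,9,18,12,15,11,23,22,19]
v[mid]=12<18: swap v[5],v[6]; lo=6,mid=7 → [10,3,5,7,9,12,18,15,11,23,22,19]
v[mid]=15<18: swap v[6],v[7]; lo=7,mid=8 → [10,3,5,7,9,12,15,18,11,23,22,19]
v[mid]=11<18: swap v[7],v[8]; lo=8,mid=9 → [10,3,5,7,9,12,15,11,18,23,22,19]
v[mid]=23>18: swap v[9],v[9]; hi=8 → [10,3,5,7,9,12,15,11,18,23,22,19]
end: lo=8, hi=8; v = [10,3,5,7,9,12,15,11,18,23,22,19]

[10,3,5,7,9,12,15,11,18,23,22,19]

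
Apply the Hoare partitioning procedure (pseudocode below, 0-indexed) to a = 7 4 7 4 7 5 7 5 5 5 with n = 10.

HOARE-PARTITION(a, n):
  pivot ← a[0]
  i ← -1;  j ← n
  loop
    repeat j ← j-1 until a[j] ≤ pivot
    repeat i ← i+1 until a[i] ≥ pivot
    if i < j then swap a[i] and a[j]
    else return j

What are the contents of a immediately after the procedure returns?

5 4 5 4 5 5 7 7 7 7

pivot=7
j stops at 9 (5), i stops at 0 (7); swap ⇒ 5 4 7 4 7 5 7 5 5 7
j stops at 8 (5), i stops at 2 (7); swap ⇒ 5 4 5 4 7 5 7 5 7 7
j stops at 7 (5), i stops at 4 (7); swap ⇒ 5 4 5 4 5 5 7 7 7 7
j stops at 6, i stops at 6; i≥j ⇒ return 6. a=5 4 5 4 5 5 7 7 7 7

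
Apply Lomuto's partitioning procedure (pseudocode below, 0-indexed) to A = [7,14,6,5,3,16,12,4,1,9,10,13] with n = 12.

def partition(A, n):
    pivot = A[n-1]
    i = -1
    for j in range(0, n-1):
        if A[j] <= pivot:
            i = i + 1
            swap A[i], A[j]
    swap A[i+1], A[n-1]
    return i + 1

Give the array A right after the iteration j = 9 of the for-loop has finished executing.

[7,6,5,3,12,4,1,9,14,16,10,13]

pivot=13, i=-1
j=0: 7≤13, i=0, swap(0,0) ⇒ [7,14,6,5,3,16,12,4,1,9,10,13]
j=1: 14>13, skip
j=2: 6≤13, i=1, swap(1,2) ⇒ [7,6,14,5,3,16,12,4,1,9,10,13]
j=3: 5≤13, i=2, swap(2,3) ⇒ [7,6,5,14,3,16,12,4,1,9,10,13]
j=4: 3≤13, i=3, swap(3,4) ⇒ [7,6,5,3,14,16,12,4,1,9,10,13]
j=5: 16>13, skip
j=6: 12≤13, i=4, swap(4,6) ⇒ [7,6,5,3,12,16,14,4,1,9,10,13]
j=7: 4≤13, i=5, swap(5,7) ⇒ [7,6,5,3,12,4,14,16,1,9,10,13]
j=8: 1≤13, i=6, swap(6,8) ⇒ [7,6,5,3,12,4,1,16,14,9,10,13]
j=9: 9≤13, i=7, swap(7,9) ⇒ [7,6,5,3,12,4,1,9,14,16,10,13]
(after j=9) A = [7,6,5,3,12,4,1,9,14,16,10,13]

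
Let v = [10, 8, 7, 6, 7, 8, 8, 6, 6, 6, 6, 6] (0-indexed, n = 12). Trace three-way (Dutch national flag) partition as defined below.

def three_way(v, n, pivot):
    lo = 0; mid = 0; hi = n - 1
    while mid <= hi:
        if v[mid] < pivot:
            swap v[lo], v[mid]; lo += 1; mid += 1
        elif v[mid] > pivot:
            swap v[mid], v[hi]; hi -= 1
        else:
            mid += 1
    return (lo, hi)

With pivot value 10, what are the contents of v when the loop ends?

lo=0 mid=0 hi=11
10=10: mid=1
8<10: swap(0,1), lo=1 mid=2 ⇒ [8, 10, 7, 6, 7, 8, 8, 6, 6, 6, 6, 6]
7<10: swap(1,2), lo=2 mid=3 ⇒ [8, 7, 10, 6, 7, 8, 8, 6, 6, 6, 6, 6]
6<10: swap(2,3), lo=3 mid=4 ⇒ [8, 7, 6, 10, 7, 8, 8, 6, 6, 6, 6, 6]
7<10: swap(3,4), lo=4 mid=5 ⇒ [8, 7, 6, 7, 10, 8, 8, 6, 6, 6, 6, 6]
8<10: swap(4,5), lo=5 mid=6 ⇒ [8, 7, 6, 7, 8, 10, 8, 6, 6, 6, 6, 6]
8<10: swap(5,6), lo=6 mid=7 ⇒ [8, 7, 6, 7, 8, 8, 10, 6, 6, 6, 6, 6]
6<10: swap(6,7), lo=7 mid=8 ⇒ [8, 7, 6, 7, 8, 8, 6, 10, 6, 6, 6, 6]
6<10: swap(7,8), lo=8 mid=9 ⇒ [8, 7, 6, 7, 8, 8, 6, 6, 10, 6, 6, 6]
6<10: swap(8,9), lo=9 mid=10 ⇒ [8, 7, 6, 7, 8, 8, 6, 6, 6, 10, 6, 6]
6<10: swap(9,10), lo=10 mid=11 ⇒ [8, 7, 6, 7, 8, 8, 6, 6, 6, 6, 10, 6]
6<10: swap(10,11), lo=11 mid=12 ⇒ [8, 7, 6, 7, 8, 8, 6, 6, 6, 6, 6, 10]
done. lo=11 hi=11; v=[8, 7, 6, 7, 8, 8, 6, 6, 6, 6, 6, 10]

[8, 7, 6, 7, 8, 8, 6, 6, 6, 6, 6, 10]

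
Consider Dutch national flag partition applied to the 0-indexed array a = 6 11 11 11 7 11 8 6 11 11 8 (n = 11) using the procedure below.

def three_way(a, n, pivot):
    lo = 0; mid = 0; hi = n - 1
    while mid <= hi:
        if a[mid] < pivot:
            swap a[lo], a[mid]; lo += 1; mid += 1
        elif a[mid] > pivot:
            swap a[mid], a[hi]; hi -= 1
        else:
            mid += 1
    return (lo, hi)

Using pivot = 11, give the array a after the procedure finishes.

lo=0 mid=0 hi=10
6<11: swap(0,0), lo=1 mid=1 ⇒ 6 11 11 11 7 11 8 6 11 11 8
11=11: mid=2
11=11: mid=3
11=11: mid=4
7<11: swap(1,4), lo=2 mid=5 ⇒ 6 7 11 11 11 11 8 6 11 11 8
11=11: mid=6
8<11: swap(2,6), lo=3 mid=7 ⇒ 6 7 8 11 11 11 11 6 11 11 8
6<11: swap(3,7), lo=4 mid=8 ⇒ 6 7 8 6 11 11 11 11 11 11 8
11=11: mid=9
11=11: mid=10
8<11: swap(4,10), lo=5 mid=11 ⇒ 6 7 8 6 8 11 11 11 11 11 11
done. lo=5 hi=10; a=6 7 8 6 8 11 11 11 11 11 11

6 7 8 6 8 11 11 11 11 11 11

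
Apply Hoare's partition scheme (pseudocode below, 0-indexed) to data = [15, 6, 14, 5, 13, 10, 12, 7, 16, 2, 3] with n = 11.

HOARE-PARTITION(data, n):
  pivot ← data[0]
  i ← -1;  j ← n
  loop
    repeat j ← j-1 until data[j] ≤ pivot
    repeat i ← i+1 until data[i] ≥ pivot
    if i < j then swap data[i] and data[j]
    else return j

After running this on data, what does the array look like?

pivot=15
j stops at 10 (3), i stops at 0 (15); swap ⇒ [3, 6, 14, 5, 13, 10, 12, 7, 16, 2, 15]
j stops at 9 (2), i stops at 8 (16); swap ⇒ [3, 6, 14, 5, 13, 10, 12, 7, 2, 16, 15]
j stops at 8, i stops at 9; i≥j ⇒ return 8. data=[3, 6, 14, 5, 13, 10, 12, 7, 2, 16, 15]

[3, 6, 14, 5, 13, 10, 12, 7, 2, 16, 15]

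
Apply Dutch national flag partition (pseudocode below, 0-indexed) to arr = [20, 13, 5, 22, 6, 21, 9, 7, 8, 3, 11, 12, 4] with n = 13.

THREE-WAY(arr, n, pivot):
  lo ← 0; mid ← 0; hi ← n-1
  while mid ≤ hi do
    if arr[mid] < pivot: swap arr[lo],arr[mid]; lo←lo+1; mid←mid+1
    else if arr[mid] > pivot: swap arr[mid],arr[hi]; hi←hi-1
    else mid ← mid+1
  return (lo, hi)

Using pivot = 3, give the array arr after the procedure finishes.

[3, 5, 22, 6, 21, 9, 7, 8, 13, 11, 12, 4, 20]

lo=0 mid=0 hi=12
20>3: swap(0,12), hi=11 ⇒ [4, 13, 5, 22, 6, 21, 9, 7, 8, 3, 11, 12, 20]
4>3: swap(0,11), hi=10 ⇒ [12, 13, 5, 22, 6, 21, 9, 7, 8, 3, 11, 4, 20]
12>3: swap(0,10), hi=9 ⇒ [11, 13, 5, 22, 6, 21, 9, 7, 8, 3, 12, 4, 20]
11>3: swap(0,9), hi=8 ⇒ [3, 13, 5, 22, 6, 21, 9, 7, 8, 11, 12, 4, 20]
3=3: mid=1
13>3: swap(1,8), hi=7 ⇒ [3, 8, 5, 22, 6, 21, 9, 7, 13, 11, 12, 4, 20]
8>3: swap(1,7), hi=6 ⇒ [3, 7, 5, 22, 6, 21, 9, 8, 13, 11, 12, 4, 20]
7>3: swap(1,6), hi=5 ⇒ [3, 9, 5, 22, 6, 21, 7, 8, 13, 11, 12, 4, 20]
9>3: swap(1,5), hi=4 ⇒ [3, 21, 5, 22, 6, 9, 7, 8, 13, 11, 12, 4, 20]
21>3: swap(1,4), hi=3 ⇒ [3, 6, 5, 22, 21, 9, 7, 8, 13, 11, 12, 4, 20]
6>3: swap(1,3), hi=2 ⇒ [3, 22, 5, 6, 21, 9, 7, 8, 13, 11, 12, 4, 20]
22>3: swap(1,2), hi=1 ⇒ [3, 5, 22, 6, 21, 9, 7, 8, 13, 11, 12, 4, 20]
5>3: swap(1,1), hi=0 ⇒ [3, 5, 22, 6, 21, 9, 7, 8, 13, 11, 12, 4, 20]
done. lo=0 hi=0; arr=[3, 5, 22, 6, 21, 9, 7, 8, 13, 11, 12, 4, 20]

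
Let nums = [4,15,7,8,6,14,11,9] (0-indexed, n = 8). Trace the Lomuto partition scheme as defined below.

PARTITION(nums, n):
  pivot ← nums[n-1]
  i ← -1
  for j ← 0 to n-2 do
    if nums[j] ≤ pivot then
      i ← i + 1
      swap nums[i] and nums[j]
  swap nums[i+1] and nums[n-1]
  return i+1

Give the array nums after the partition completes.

[4,7,8,6,9,14,11,15]

pivot=9, i=-1
j=0: 4≤9, i=0, swap(0,0) ⇒ [4,15,7,8,6,14,11,9]
j=1: 15>9, skip
j=2: 7≤9, i=1, swap(1,2) ⇒ [4,7,15,8,6,14,11,9]
j=3: 8≤9, i=2, swap(2,3) ⇒ [4,7,8,15,6,14,11,9]
j=4: 6≤9, i=3, swap(3,4) ⇒ [4,7,8,6,15,14,11,9]
j=5: 14>9, skip
j=6: 11>9, skip
swap(4,7) ⇒ [4,7,8,6,9,14,11,15]; return 4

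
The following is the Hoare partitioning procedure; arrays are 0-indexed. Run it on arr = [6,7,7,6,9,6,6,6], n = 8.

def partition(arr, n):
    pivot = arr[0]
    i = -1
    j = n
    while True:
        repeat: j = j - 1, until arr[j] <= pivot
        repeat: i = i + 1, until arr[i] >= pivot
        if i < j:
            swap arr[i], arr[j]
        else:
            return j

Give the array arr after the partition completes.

[6,6,6,6,9,7,7,6]

pivot = arr[0] = 6; i = -1, j = 8
j→7 (arr[7]=6≤6), i→0 (arr[0]=6≥6); i<j, swap → [6,7,7,6,9,6,6,6]
j→6 (arr[6]=6≤6), i→1 (arr[1]=7≥6); i<j, swap → [6,6,7,6,9,6,7,6]
j→5 (arr[5]=6≤6), i→2 (arr[2]=7≥6); i<j, swap → [6,6,6,6,9,7,7,6]
j→3, i→3; i≥j, return j=3. arr = [6,6,6,6,9,7,7,6]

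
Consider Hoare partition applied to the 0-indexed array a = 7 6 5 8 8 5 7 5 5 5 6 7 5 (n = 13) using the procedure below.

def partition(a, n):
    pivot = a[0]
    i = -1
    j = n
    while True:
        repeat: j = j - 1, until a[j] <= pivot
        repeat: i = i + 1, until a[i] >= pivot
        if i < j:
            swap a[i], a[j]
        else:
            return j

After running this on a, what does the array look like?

5 6 5 7 6 5 5 5 5 7 8 8 7

pivot = a[0] = 7; i = -1, j = 13
j→12 (a[12]=5≤7), i→0 (a[0]=7≥7); i<j, swap → 5 6 5 8 8 5 7 5 5 5 6 7 7
j→11 (a[11]=7≤7), i→3 (a[3]=8≥7); i<j, swap → 5 6 5 7 8 5 7 5 5 5 6 8 7
j→10 (a[10]=6≤7), i→4 (a[4]=8≥7); i<j, swap → 5 6 5 7 6 5 7 5 5 5 8 8 7
j→9 (a[9]=5≤7), i→6 (a[6]=7≥7); i<j, swap → 5 6 5 7 6 5 5 5 5 7 8 8 7
j→8, i→9; i≥j, return j=8. a = 5 6 5 7 6 5 5 5 5 7 8 8 7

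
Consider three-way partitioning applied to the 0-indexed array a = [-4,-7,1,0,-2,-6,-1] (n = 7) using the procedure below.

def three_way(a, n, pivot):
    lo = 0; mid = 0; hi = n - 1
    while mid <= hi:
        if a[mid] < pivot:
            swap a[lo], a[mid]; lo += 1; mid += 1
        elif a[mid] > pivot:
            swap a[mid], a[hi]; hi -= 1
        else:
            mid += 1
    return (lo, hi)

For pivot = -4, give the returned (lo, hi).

pivot = -4; lo=0, mid=0, hi=6
a[mid]=-4=-4: mid=1
a[mid]=-7<-4: swap a[0],a[1]; lo=1,mid=2 → [-7,-4,1,0,-2,-6,-1]
a[mid]=1>-4: swap a[2],a[6]; hi=5 → [-7,-4,-1,0,-2,-6,1]
a[mid]=-1>-4: swap a[2],a[5]; hi=4 → [-7,-4,-6,0,-2,-1,1]
a[mid]=-6<-4: swap a[1],a[2]; lo=2,mid=3 → [-7,-6,-4,0,-2,-1,1]
a[mid]=0>-4: swap a[3],a[4]; hi=3 → [-7,-6,-4,-2,0,-1,1]
a[mid]=-2>-4: swap a[3],a[3]; hi=2 → [-7,-6,-4,-2,0,-1,1]
end: lo=2, hi=2; a = [-7,-6,-4,-2,0,-1,1]

(2, 2)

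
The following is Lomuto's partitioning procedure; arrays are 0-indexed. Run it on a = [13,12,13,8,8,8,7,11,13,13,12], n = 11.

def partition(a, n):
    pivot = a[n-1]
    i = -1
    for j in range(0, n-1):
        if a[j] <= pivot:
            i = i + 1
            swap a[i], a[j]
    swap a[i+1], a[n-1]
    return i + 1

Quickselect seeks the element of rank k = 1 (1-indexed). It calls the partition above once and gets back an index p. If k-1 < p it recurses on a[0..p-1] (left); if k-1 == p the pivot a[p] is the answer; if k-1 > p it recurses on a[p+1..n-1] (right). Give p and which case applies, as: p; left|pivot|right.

pivot = a[10] = 12; i = -1
j=0: a[0]=13 > 12 → no swap
j=1: a[1]=12 ≤ 12 → i=0, swap a[0],a[1] → [12,13,13,8,8,8,7,11,13,13,12]
j=2: a[2]=13 > 12 → no swap
j=3: a[3]=8 ≤ 12 → i=1, swap a[1],a[3] → [12,8,13,13,8,8,7,11,13,13,12]
j=4: a[4]=8 ≤ 12 → i=2, swap a[2],a[4] → [12,8,8,13,13,8,7,11,13,13,12]
j=5: a[5]=8 ≤ 12 → i=3, swap a[3],a[5] → [12,8,8,8,13,13,7,11,13,13,12]
j=6: a[6]=7 ≤ 12 → i=4, swap a[4],a[6] → [12,8,8,8,7,13,13,11,13,13,12]
j=7: a[7]=11 ≤ 12 → i=5, swap a[5],a[7] → [12,8,8,8,7,11,13,13,13,13,12]
j=8: a[8]=13 > 12 → no swap
j=9: a[9]=13 > 12 → no swap
final swap a[6],a[10] → [12,8,8,8,7,11,12,13,13,13,13]; return 6
p = 6; k-1 = 0 < 6 ⇒ left

6; left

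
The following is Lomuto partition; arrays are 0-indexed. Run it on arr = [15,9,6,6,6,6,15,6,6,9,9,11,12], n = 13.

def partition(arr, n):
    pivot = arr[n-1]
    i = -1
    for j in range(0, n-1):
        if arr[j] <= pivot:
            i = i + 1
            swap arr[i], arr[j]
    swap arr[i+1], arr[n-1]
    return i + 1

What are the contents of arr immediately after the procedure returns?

[9,6,6,6,6,6,6,9,9,11,12,15,15]

pivot = arr[12] = 12; i = -1
j=0: arr[0]=15 > 12 → no swap
j=1: arr[1]=9 ≤ 12 → i=0, swap arr[0],arr[1] → [9,15,6,6,6,6,15,6,6,9,9,11,12]
j=2: arr[2]=6 ≤ 12 → i=1, swap arr[1],arr[2] → [9,6,15,6,6,6,15,6,6,9,9,11,12]
j=3: arr[3]=6 ≤ 12 → i=2, swap arr[2],arr[3] → [9,6,6,15,6,6,15,6,6,9,9,11,12]
j=4: arr[4]=6 ≤ 12 → i=3, swap arr[3],arr[4] → [9,6,6,6,15,6,15,6,6,9,9,11,12]
j=5: arr[5]=6 ≤ 12 → i=4, swap arr[4],arr[5] → [9,6,6,6,6,15,15,6,6,9,9,11,12]
j=6: arr[6]=15 > 12 → no swap
j=7: arr[7]=6 ≤ 12 → i=5, swap arr[5],arr[7] → [9,6,6,6,6,6,15,15,6,9,9,11,12]
j=8: arr[8]=6 ≤ 12 → i=6, swap arr[6],arr[8] → [9,6,6,6,6,6,6,15,15,9,9,11,12]
j=9: arr[9]=9 ≤ 12 → i=7, swap arr[7],arr[9] → [9,6,6,6,6,6,6,9,15,15,9,11,12]
j=10: arr[10]=9 ≤ 12 → i=8, swap arr[8],arr[10] → [9,6,6,6,6,6,6,9,9,15,15,11,12]
j=11: arr[11]=11 ≤ 12 → i=9, swap arr[9],arr[11] → [9,6,6,6,6,6,6,9,9,11,15,15,12]
final swap arr[10],arr[12] → [9,6,6,6,6,6,6,9,9,11,12,15,15]; return 10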